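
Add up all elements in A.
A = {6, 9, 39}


Set A = {6, 9, 39}
Sum = 6 + 9 + 39 = 54

54


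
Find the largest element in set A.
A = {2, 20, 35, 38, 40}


Set A = {2, 20, 35, 38, 40}
Elements in ascending order: 2, 20, 35, 38, 40
The largest element is 40.

40


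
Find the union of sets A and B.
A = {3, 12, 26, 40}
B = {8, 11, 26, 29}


Set A = {3, 12, 26, 40}
Set B = {8, 11, 26, 29}
A ∪ B includes all elements in either set.
Elements from A: {3, 12, 26, 40}
Elements from B not already included: {8, 11, 29}
A ∪ B = {3, 8, 11, 12, 26, 29, 40}

{3, 8, 11, 12, 26, 29, 40}


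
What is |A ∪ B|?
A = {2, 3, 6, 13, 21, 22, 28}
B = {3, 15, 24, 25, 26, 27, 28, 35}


Set A = {2, 3, 6, 13, 21, 22, 28}, |A| = 7
Set B = {3, 15, 24, 25, 26, 27, 28, 35}, |B| = 8
A ∩ B = {3, 28}, |A ∩ B| = 2
|A ∪ B| = |A| + |B| - |A ∩ B| = 7 + 8 - 2 = 13

13


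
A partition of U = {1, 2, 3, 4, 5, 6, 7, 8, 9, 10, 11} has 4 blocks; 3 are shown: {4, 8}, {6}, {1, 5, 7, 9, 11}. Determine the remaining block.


U = {1, 2, 3, 4, 5, 6, 7, 8, 9, 10, 11}
Shown blocks: {4, 8}, {6}, {1, 5, 7, 9, 11}
A partition's blocks are pairwise disjoint and cover U, so the missing block = U \ (union of shown blocks).
Union of shown blocks: {1, 4, 5, 6, 7, 8, 9, 11}
Missing block = U \ (union) = {2, 3, 10}

{2, 3, 10}


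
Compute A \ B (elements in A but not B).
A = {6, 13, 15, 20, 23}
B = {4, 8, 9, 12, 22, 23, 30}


Set A = {6, 13, 15, 20, 23}
Set B = {4, 8, 9, 12, 22, 23, 30}
A \ B includes elements in A that are not in B.
Check each element of A:
6 (not in B, keep), 13 (not in B, keep), 15 (not in B, keep), 20 (not in B, keep), 23 (in B, remove)
A \ B = {6, 13, 15, 20}

{6, 13, 15, 20}


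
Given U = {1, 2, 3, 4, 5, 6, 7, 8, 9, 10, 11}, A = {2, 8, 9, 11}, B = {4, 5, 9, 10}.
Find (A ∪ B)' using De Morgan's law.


U = {1, 2, 3, 4, 5, 6, 7, 8, 9, 10, 11}
A = {2, 8, 9, 11}, B = {4, 5, 9, 10}
A ∪ B = {2, 4, 5, 8, 9, 10, 11}
(A ∪ B)' = U \ (A ∪ B) = {1, 3, 6, 7}
Verification via A' ∩ B': A' = {1, 3, 4, 5, 6, 7, 10}, B' = {1, 2, 3, 6, 7, 8, 11}
A' ∩ B' = {1, 3, 6, 7} ✓

{1, 3, 6, 7}


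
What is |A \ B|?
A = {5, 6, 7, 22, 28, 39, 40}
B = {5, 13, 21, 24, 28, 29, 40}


Set A = {5, 6, 7, 22, 28, 39, 40}
Set B = {5, 13, 21, 24, 28, 29, 40}
A \ B = {6, 7, 22, 39}
|A \ B| = 4

4


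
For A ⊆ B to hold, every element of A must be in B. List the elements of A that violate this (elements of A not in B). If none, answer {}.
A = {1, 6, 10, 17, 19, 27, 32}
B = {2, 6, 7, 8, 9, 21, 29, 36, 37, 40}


Set A = {1, 6, 10, 17, 19, 27, 32}
Set B = {2, 6, 7, 8, 9, 21, 29, 36, 37, 40}
Check each element of A against B:
1 ∉ B (include), 6 ∈ B, 10 ∉ B (include), 17 ∉ B (include), 19 ∉ B (include), 27 ∉ B (include), 32 ∉ B (include)
Elements of A not in B: {1, 10, 17, 19, 27, 32}

{1, 10, 17, 19, 27, 32}


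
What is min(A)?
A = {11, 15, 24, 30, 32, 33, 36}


Set A = {11, 15, 24, 30, 32, 33, 36}
Elements in ascending order: 11, 15, 24, 30, 32, 33, 36
The smallest element is 11.

11


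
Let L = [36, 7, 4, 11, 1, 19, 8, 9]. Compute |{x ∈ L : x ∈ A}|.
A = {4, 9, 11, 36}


Set A = {4, 9, 11, 36}
Candidates: [36, 7, 4, 11, 1, 19, 8, 9]
Check each candidate:
36 ∈ A, 7 ∉ A, 4 ∈ A, 11 ∈ A, 1 ∉ A, 19 ∉ A, 8 ∉ A, 9 ∈ A
Count of candidates in A: 4

4


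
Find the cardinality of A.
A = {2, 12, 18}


Set A = {2, 12, 18}
Listing elements: 2, 12, 18
Counting: 3 elements
|A| = 3

3


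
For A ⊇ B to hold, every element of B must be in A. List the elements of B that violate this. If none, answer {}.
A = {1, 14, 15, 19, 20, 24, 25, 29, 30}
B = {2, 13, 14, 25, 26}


Set A = {1, 14, 15, 19, 20, 24, 25, 29, 30}
Set B = {2, 13, 14, 25, 26}
Check each element of B against A:
2 ∉ A (include), 13 ∉ A (include), 14 ∈ A, 25 ∈ A, 26 ∉ A (include)
Elements of B not in A: {2, 13, 26}

{2, 13, 26}


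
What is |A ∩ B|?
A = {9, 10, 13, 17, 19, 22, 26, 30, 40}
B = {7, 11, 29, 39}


Set A = {9, 10, 13, 17, 19, 22, 26, 30, 40}
Set B = {7, 11, 29, 39}
A ∩ B = {}
|A ∩ B| = 0

0


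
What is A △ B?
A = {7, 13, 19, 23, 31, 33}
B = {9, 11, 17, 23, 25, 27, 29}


Set A = {7, 13, 19, 23, 31, 33}
Set B = {9, 11, 17, 23, 25, 27, 29}
A △ B = (A \ B) ∪ (B \ A)
Elements in A but not B: {7, 13, 19, 31, 33}
Elements in B but not A: {9, 11, 17, 25, 27, 29}
A △ B = {7, 9, 11, 13, 17, 19, 25, 27, 29, 31, 33}

{7, 9, 11, 13, 17, 19, 25, 27, 29, 31, 33}


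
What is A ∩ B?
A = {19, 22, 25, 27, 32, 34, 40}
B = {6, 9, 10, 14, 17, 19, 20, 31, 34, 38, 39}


Set A = {19, 22, 25, 27, 32, 34, 40}
Set B = {6, 9, 10, 14, 17, 19, 20, 31, 34, 38, 39}
A ∩ B includes only elements in both sets.
Check each element of A against B:
19 ✓, 22 ✗, 25 ✗, 27 ✗, 32 ✗, 34 ✓, 40 ✗
A ∩ B = {19, 34}

{19, 34}


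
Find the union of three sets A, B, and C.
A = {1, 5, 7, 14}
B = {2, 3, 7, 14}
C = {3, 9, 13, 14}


Set A = {1, 5, 7, 14}
Set B = {2, 3, 7, 14}
Set C = {3, 9, 13, 14}
First, A ∪ B = {1, 2, 3, 5, 7, 14}
Then, (A ∪ B) ∪ C = {1, 2, 3, 5, 7, 9, 13, 14}

{1, 2, 3, 5, 7, 9, 13, 14}


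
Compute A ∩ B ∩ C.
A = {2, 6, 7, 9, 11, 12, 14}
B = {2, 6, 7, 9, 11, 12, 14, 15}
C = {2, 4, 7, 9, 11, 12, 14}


Set A = {2, 6, 7, 9, 11, 12, 14}
Set B = {2, 6, 7, 9, 11, 12, 14, 15}
Set C = {2, 4, 7, 9, 11, 12, 14}
First, A ∩ B = {2, 6, 7, 9, 11, 12, 14}
Then, (A ∩ B) ∩ C = {2, 7, 9, 11, 12, 14}

{2, 7, 9, 11, 12, 14}


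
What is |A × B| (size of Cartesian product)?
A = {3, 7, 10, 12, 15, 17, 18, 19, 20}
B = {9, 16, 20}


Set A = {3, 7, 10, 12, 15, 17, 18, 19, 20} has 9 elements.
Set B = {9, 16, 20} has 3 elements.
|A × B| = |A| × |B| = 9 × 3 = 27

27


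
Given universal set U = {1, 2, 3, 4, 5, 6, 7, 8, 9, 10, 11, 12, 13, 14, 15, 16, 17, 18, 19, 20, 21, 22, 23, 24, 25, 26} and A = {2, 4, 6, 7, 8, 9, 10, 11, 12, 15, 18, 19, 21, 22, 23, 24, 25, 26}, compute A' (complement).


Universal set U = {1, 2, 3, 4, 5, 6, 7, 8, 9, 10, 11, 12, 13, 14, 15, 16, 17, 18, 19, 20, 21, 22, 23, 24, 25, 26}
Set A = {2, 4, 6, 7, 8, 9, 10, 11, 12, 15, 18, 19, 21, 22, 23, 24, 25, 26}
A' = U \ A = elements in U but not in A
Checking each element of U:
1 (not in A, include), 2 (in A, exclude), 3 (not in A, include), 4 (in A, exclude), 5 (not in A, include), 6 (in A, exclude), 7 (in A, exclude), 8 (in A, exclude), 9 (in A, exclude), 10 (in A, exclude), 11 (in A, exclude), 12 (in A, exclude), 13 (not in A, include), 14 (not in A, include), 15 (in A, exclude), 16 (not in A, include), 17 (not in A, include), 18 (in A, exclude), 19 (in A, exclude), 20 (not in A, include), 21 (in A, exclude), 22 (in A, exclude), 23 (in A, exclude), 24 (in A, exclude), 25 (in A, exclude), 26 (in A, exclude)
A' = {1, 3, 5, 13, 14, 16, 17, 20}

{1, 3, 5, 13, 14, 16, 17, 20}


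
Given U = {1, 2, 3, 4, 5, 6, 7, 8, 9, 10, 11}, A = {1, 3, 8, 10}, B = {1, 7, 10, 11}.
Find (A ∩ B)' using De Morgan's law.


U = {1, 2, 3, 4, 5, 6, 7, 8, 9, 10, 11}
A = {1, 3, 8, 10}, B = {1, 7, 10, 11}
A ∩ B = {1, 10}
(A ∩ B)' = U \ (A ∩ B) = {2, 3, 4, 5, 6, 7, 8, 9, 11}
Verification via A' ∪ B': A' = {2, 4, 5, 6, 7, 9, 11}, B' = {2, 3, 4, 5, 6, 8, 9}
A' ∪ B' = {2, 3, 4, 5, 6, 7, 8, 9, 11} ✓

{2, 3, 4, 5, 6, 7, 8, 9, 11}


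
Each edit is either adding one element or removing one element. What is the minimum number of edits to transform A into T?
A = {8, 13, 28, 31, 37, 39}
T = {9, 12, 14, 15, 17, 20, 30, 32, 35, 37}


Set A = {8, 13, 28, 31, 37, 39}
Set T = {9, 12, 14, 15, 17, 20, 30, 32, 35, 37}
Elements to remove from A (in A, not in T): {8, 13, 28, 31, 39} → 5 removals
Elements to add to A (in T, not in A): {9, 12, 14, 15, 17, 20, 30, 32, 35} → 9 additions
Total edits = 5 + 9 = 14

14


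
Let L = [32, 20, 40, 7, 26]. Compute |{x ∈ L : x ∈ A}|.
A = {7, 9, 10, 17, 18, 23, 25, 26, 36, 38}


Set A = {7, 9, 10, 17, 18, 23, 25, 26, 36, 38}
Candidates: [32, 20, 40, 7, 26]
Check each candidate:
32 ∉ A, 20 ∉ A, 40 ∉ A, 7 ∈ A, 26 ∈ A
Count of candidates in A: 2

2


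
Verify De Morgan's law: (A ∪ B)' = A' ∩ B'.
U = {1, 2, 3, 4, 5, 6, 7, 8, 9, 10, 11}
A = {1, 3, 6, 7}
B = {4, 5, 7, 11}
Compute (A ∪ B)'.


U = {1, 2, 3, 4, 5, 6, 7, 8, 9, 10, 11}
A = {1, 3, 6, 7}, B = {4, 5, 7, 11}
A ∪ B = {1, 3, 4, 5, 6, 7, 11}
(A ∪ B)' = U \ (A ∪ B) = {2, 8, 9, 10}
Verification via A' ∩ B': A' = {2, 4, 5, 8, 9, 10, 11}, B' = {1, 2, 3, 6, 8, 9, 10}
A' ∩ B' = {2, 8, 9, 10} ✓

{2, 8, 9, 10}


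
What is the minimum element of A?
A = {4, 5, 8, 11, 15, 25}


Set A = {4, 5, 8, 11, 15, 25}
Elements in ascending order: 4, 5, 8, 11, 15, 25
The smallest element is 4.

4


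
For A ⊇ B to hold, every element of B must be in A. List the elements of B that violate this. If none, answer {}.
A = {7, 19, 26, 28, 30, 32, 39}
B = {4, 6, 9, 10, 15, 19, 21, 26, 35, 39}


Set A = {7, 19, 26, 28, 30, 32, 39}
Set B = {4, 6, 9, 10, 15, 19, 21, 26, 35, 39}
Check each element of B against A:
4 ∉ A (include), 6 ∉ A (include), 9 ∉ A (include), 10 ∉ A (include), 15 ∉ A (include), 19 ∈ A, 21 ∉ A (include), 26 ∈ A, 35 ∉ A (include), 39 ∈ A
Elements of B not in A: {4, 6, 9, 10, 15, 21, 35}

{4, 6, 9, 10, 15, 21, 35}


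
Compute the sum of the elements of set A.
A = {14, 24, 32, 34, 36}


Set A = {14, 24, 32, 34, 36}
Sum = 14 + 24 + 32 + 34 + 36 = 140

140


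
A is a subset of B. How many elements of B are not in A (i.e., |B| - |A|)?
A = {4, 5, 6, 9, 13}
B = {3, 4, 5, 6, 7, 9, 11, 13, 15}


Set A = {4, 5, 6, 9, 13}, |A| = 5
Set B = {3, 4, 5, 6, 7, 9, 11, 13, 15}, |B| = 9
Since A ⊆ B: B \ A = {3, 7, 11, 15}
|B| - |A| = 9 - 5 = 4

4


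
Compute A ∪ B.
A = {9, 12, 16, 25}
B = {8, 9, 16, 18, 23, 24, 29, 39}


Set A = {9, 12, 16, 25}
Set B = {8, 9, 16, 18, 23, 24, 29, 39}
A ∪ B includes all elements in either set.
Elements from A: {9, 12, 16, 25}
Elements from B not already included: {8, 18, 23, 24, 29, 39}
A ∪ B = {8, 9, 12, 16, 18, 23, 24, 25, 29, 39}

{8, 9, 12, 16, 18, 23, 24, 25, 29, 39}


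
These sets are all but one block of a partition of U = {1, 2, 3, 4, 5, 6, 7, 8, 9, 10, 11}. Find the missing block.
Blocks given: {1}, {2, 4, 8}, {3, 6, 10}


U = {1, 2, 3, 4, 5, 6, 7, 8, 9, 10, 11}
Shown blocks: {1}, {2, 4, 8}, {3, 6, 10}
A partition's blocks are pairwise disjoint and cover U, so the missing block = U \ (union of shown blocks).
Union of shown blocks: {1, 2, 3, 4, 6, 8, 10}
Missing block = U \ (union) = {5, 7, 9, 11}

{5, 7, 9, 11}


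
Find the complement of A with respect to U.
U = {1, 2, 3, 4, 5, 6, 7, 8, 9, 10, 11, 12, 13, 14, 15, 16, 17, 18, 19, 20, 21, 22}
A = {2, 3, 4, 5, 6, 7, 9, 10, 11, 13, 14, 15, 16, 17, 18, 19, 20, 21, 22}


Universal set U = {1, 2, 3, 4, 5, 6, 7, 8, 9, 10, 11, 12, 13, 14, 15, 16, 17, 18, 19, 20, 21, 22}
Set A = {2, 3, 4, 5, 6, 7, 9, 10, 11, 13, 14, 15, 16, 17, 18, 19, 20, 21, 22}
A' = U \ A = elements in U but not in A
Checking each element of U:
1 (not in A, include), 2 (in A, exclude), 3 (in A, exclude), 4 (in A, exclude), 5 (in A, exclude), 6 (in A, exclude), 7 (in A, exclude), 8 (not in A, include), 9 (in A, exclude), 10 (in A, exclude), 11 (in A, exclude), 12 (not in A, include), 13 (in A, exclude), 14 (in A, exclude), 15 (in A, exclude), 16 (in A, exclude), 17 (in A, exclude), 18 (in A, exclude), 19 (in A, exclude), 20 (in A, exclude), 21 (in A, exclude), 22 (in A, exclude)
A' = {1, 8, 12}

{1, 8, 12}


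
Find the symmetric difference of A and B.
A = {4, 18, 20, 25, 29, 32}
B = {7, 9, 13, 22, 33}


Set A = {4, 18, 20, 25, 29, 32}
Set B = {7, 9, 13, 22, 33}
A △ B = (A \ B) ∪ (B \ A)
Elements in A but not B: {4, 18, 20, 25, 29, 32}
Elements in B but not A: {7, 9, 13, 22, 33}
A △ B = {4, 7, 9, 13, 18, 20, 22, 25, 29, 32, 33}

{4, 7, 9, 13, 18, 20, 22, 25, 29, 32, 33}


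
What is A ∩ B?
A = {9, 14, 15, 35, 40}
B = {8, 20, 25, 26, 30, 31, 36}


Set A = {9, 14, 15, 35, 40}
Set B = {8, 20, 25, 26, 30, 31, 36}
A ∩ B includes only elements in both sets.
Check each element of A against B:
9 ✗, 14 ✗, 15 ✗, 35 ✗, 40 ✗
A ∩ B = {}

{}


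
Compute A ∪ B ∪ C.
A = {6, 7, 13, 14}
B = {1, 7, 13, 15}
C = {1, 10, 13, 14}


Set A = {6, 7, 13, 14}
Set B = {1, 7, 13, 15}
Set C = {1, 10, 13, 14}
First, A ∪ B = {1, 6, 7, 13, 14, 15}
Then, (A ∪ B) ∪ C = {1, 6, 7, 10, 13, 14, 15}

{1, 6, 7, 10, 13, 14, 15}


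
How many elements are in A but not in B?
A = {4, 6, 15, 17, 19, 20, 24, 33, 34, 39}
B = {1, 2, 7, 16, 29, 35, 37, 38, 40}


Set A = {4, 6, 15, 17, 19, 20, 24, 33, 34, 39}
Set B = {1, 2, 7, 16, 29, 35, 37, 38, 40}
A \ B = {4, 6, 15, 17, 19, 20, 24, 33, 34, 39}
|A \ B| = 10

10


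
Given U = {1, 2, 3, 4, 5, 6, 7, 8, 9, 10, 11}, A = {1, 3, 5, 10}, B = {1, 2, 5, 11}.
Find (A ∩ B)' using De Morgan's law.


U = {1, 2, 3, 4, 5, 6, 7, 8, 9, 10, 11}
A = {1, 3, 5, 10}, B = {1, 2, 5, 11}
A ∩ B = {1, 5}
(A ∩ B)' = U \ (A ∩ B) = {2, 3, 4, 6, 7, 8, 9, 10, 11}
Verification via A' ∪ B': A' = {2, 4, 6, 7, 8, 9, 11}, B' = {3, 4, 6, 7, 8, 9, 10}
A' ∪ B' = {2, 3, 4, 6, 7, 8, 9, 10, 11} ✓

{2, 3, 4, 6, 7, 8, 9, 10, 11}


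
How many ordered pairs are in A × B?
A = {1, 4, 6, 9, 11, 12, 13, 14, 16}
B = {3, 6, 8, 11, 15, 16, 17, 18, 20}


Set A = {1, 4, 6, 9, 11, 12, 13, 14, 16} has 9 elements.
Set B = {3, 6, 8, 11, 15, 16, 17, 18, 20} has 9 elements.
|A × B| = |A| × |B| = 9 × 9 = 81

81


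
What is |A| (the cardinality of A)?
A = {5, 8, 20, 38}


Set A = {5, 8, 20, 38}
Listing elements: 5, 8, 20, 38
Counting: 4 elements
|A| = 4

4


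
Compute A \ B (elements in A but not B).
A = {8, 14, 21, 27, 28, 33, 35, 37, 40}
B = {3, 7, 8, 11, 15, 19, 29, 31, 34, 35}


Set A = {8, 14, 21, 27, 28, 33, 35, 37, 40}
Set B = {3, 7, 8, 11, 15, 19, 29, 31, 34, 35}
A \ B includes elements in A that are not in B.
Check each element of A:
8 (in B, remove), 14 (not in B, keep), 21 (not in B, keep), 27 (not in B, keep), 28 (not in B, keep), 33 (not in B, keep), 35 (in B, remove), 37 (not in B, keep), 40 (not in B, keep)
A \ B = {14, 21, 27, 28, 33, 37, 40}

{14, 21, 27, 28, 33, 37, 40}


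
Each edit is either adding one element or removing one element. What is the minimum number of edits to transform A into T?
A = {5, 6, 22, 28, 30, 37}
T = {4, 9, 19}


Set A = {5, 6, 22, 28, 30, 37}
Set T = {4, 9, 19}
Elements to remove from A (in A, not in T): {5, 6, 22, 28, 30, 37} → 6 removals
Elements to add to A (in T, not in A): {4, 9, 19} → 3 additions
Total edits = 6 + 3 = 9

9


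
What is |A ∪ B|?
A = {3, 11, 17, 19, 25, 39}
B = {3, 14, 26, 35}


Set A = {3, 11, 17, 19, 25, 39}, |A| = 6
Set B = {3, 14, 26, 35}, |B| = 4
A ∩ B = {3}, |A ∩ B| = 1
|A ∪ B| = |A| + |B| - |A ∩ B| = 6 + 4 - 1 = 9

9


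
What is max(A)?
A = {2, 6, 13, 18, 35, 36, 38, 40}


Set A = {2, 6, 13, 18, 35, 36, 38, 40}
Elements in ascending order: 2, 6, 13, 18, 35, 36, 38, 40
The largest element is 40.

40


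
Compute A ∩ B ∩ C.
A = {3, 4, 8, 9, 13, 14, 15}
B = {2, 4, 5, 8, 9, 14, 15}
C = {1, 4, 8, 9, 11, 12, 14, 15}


Set A = {3, 4, 8, 9, 13, 14, 15}
Set B = {2, 4, 5, 8, 9, 14, 15}
Set C = {1, 4, 8, 9, 11, 12, 14, 15}
First, A ∩ B = {4, 8, 9, 14, 15}
Then, (A ∩ B) ∩ C = {4, 8, 9, 14, 15}

{4, 8, 9, 14, 15}


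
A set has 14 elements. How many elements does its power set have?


The set has 14 elements.
The power set contains all possible subsets.
|P(A)| = 2^|A| = 2^14 = 16384

16384


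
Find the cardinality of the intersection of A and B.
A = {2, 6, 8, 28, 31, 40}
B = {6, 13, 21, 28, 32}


Set A = {2, 6, 8, 28, 31, 40}
Set B = {6, 13, 21, 28, 32}
A ∩ B = {6, 28}
|A ∩ B| = 2

2


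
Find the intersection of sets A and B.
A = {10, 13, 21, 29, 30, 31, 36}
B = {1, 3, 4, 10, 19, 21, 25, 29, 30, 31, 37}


Set A = {10, 13, 21, 29, 30, 31, 36}
Set B = {1, 3, 4, 10, 19, 21, 25, 29, 30, 31, 37}
A ∩ B includes only elements in both sets.
Check each element of A against B:
10 ✓, 13 ✗, 21 ✓, 29 ✓, 30 ✓, 31 ✓, 36 ✗
A ∩ B = {10, 21, 29, 30, 31}

{10, 21, 29, 30, 31}


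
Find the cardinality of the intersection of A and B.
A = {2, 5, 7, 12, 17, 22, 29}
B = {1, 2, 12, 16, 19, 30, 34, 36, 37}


Set A = {2, 5, 7, 12, 17, 22, 29}
Set B = {1, 2, 12, 16, 19, 30, 34, 36, 37}
A ∩ B = {2, 12}
|A ∩ B| = 2

2


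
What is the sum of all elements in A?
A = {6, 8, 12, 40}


Set A = {6, 8, 12, 40}
Sum = 6 + 8 + 12 + 40 = 66

66


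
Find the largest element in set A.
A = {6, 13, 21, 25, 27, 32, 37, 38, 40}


Set A = {6, 13, 21, 25, 27, 32, 37, 38, 40}
Elements in ascending order: 6, 13, 21, 25, 27, 32, 37, 38, 40
The largest element is 40.

40


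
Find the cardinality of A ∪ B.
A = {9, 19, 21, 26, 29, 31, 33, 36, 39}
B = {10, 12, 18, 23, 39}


Set A = {9, 19, 21, 26, 29, 31, 33, 36, 39}, |A| = 9
Set B = {10, 12, 18, 23, 39}, |B| = 5
A ∩ B = {39}, |A ∩ B| = 1
|A ∪ B| = |A| + |B| - |A ∩ B| = 9 + 5 - 1 = 13

13


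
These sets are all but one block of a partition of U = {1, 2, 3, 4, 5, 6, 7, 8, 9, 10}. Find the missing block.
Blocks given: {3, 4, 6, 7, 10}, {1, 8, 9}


U = {1, 2, 3, 4, 5, 6, 7, 8, 9, 10}
Shown blocks: {3, 4, 6, 7, 10}, {1, 8, 9}
A partition's blocks are pairwise disjoint and cover U, so the missing block = U \ (union of shown blocks).
Union of shown blocks: {1, 3, 4, 6, 7, 8, 9, 10}
Missing block = U \ (union) = {2, 5}

{2, 5}


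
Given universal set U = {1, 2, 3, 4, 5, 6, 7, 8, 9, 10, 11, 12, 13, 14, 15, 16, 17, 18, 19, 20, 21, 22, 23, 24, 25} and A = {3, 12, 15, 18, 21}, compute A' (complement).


Universal set U = {1, 2, 3, 4, 5, 6, 7, 8, 9, 10, 11, 12, 13, 14, 15, 16, 17, 18, 19, 20, 21, 22, 23, 24, 25}
Set A = {3, 12, 15, 18, 21}
A' = U \ A = elements in U but not in A
Checking each element of U:
1 (not in A, include), 2 (not in A, include), 3 (in A, exclude), 4 (not in A, include), 5 (not in A, include), 6 (not in A, include), 7 (not in A, include), 8 (not in A, include), 9 (not in A, include), 10 (not in A, include), 11 (not in A, include), 12 (in A, exclude), 13 (not in A, include), 14 (not in A, include), 15 (in A, exclude), 16 (not in A, include), 17 (not in A, include), 18 (in A, exclude), 19 (not in A, include), 20 (not in A, include), 21 (in A, exclude), 22 (not in A, include), 23 (not in A, include), 24 (not in A, include), 25 (not in A, include)
A' = {1, 2, 4, 5, 6, 7, 8, 9, 10, 11, 13, 14, 16, 17, 19, 20, 22, 23, 24, 25}

{1, 2, 4, 5, 6, 7, 8, 9, 10, 11, 13, 14, 16, 17, 19, 20, 22, 23, 24, 25}


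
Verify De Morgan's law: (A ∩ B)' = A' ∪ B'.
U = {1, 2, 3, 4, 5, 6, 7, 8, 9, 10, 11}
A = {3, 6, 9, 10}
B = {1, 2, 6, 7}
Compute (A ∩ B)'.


U = {1, 2, 3, 4, 5, 6, 7, 8, 9, 10, 11}
A = {3, 6, 9, 10}, B = {1, 2, 6, 7}
A ∩ B = {6}
(A ∩ B)' = U \ (A ∩ B) = {1, 2, 3, 4, 5, 7, 8, 9, 10, 11}
Verification via A' ∪ B': A' = {1, 2, 4, 5, 7, 8, 11}, B' = {3, 4, 5, 8, 9, 10, 11}
A' ∪ B' = {1, 2, 3, 4, 5, 7, 8, 9, 10, 11} ✓

{1, 2, 3, 4, 5, 7, 8, 9, 10, 11}


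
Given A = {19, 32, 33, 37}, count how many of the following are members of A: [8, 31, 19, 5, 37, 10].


Set A = {19, 32, 33, 37}
Candidates: [8, 31, 19, 5, 37, 10]
Check each candidate:
8 ∉ A, 31 ∉ A, 19 ∈ A, 5 ∉ A, 37 ∈ A, 10 ∉ A
Count of candidates in A: 2

2


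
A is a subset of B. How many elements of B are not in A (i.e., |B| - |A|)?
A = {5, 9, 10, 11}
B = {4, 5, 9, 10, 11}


Set A = {5, 9, 10, 11}, |A| = 4
Set B = {4, 5, 9, 10, 11}, |B| = 5
Since A ⊆ B: B \ A = {4}
|B| - |A| = 5 - 4 = 1

1


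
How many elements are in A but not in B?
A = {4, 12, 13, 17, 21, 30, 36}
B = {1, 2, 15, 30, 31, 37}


Set A = {4, 12, 13, 17, 21, 30, 36}
Set B = {1, 2, 15, 30, 31, 37}
A \ B = {4, 12, 13, 17, 21, 36}
|A \ B| = 6

6


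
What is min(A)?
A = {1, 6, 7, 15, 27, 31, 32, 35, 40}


Set A = {1, 6, 7, 15, 27, 31, 32, 35, 40}
Elements in ascending order: 1, 6, 7, 15, 27, 31, 32, 35, 40
The smallest element is 1.

1


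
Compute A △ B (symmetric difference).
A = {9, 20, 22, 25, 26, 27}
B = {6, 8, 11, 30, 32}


Set A = {9, 20, 22, 25, 26, 27}
Set B = {6, 8, 11, 30, 32}
A △ B = (A \ B) ∪ (B \ A)
Elements in A but not B: {9, 20, 22, 25, 26, 27}
Elements in B but not A: {6, 8, 11, 30, 32}
A △ B = {6, 8, 9, 11, 20, 22, 25, 26, 27, 30, 32}

{6, 8, 9, 11, 20, 22, 25, 26, 27, 30, 32}


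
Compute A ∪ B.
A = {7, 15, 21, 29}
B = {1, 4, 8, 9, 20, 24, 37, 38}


Set A = {7, 15, 21, 29}
Set B = {1, 4, 8, 9, 20, 24, 37, 38}
A ∪ B includes all elements in either set.
Elements from A: {7, 15, 21, 29}
Elements from B not already included: {1, 4, 8, 9, 20, 24, 37, 38}
A ∪ B = {1, 4, 7, 8, 9, 15, 20, 21, 24, 29, 37, 38}

{1, 4, 7, 8, 9, 15, 20, 21, 24, 29, 37, 38}


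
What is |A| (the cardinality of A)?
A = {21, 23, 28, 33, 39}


Set A = {21, 23, 28, 33, 39}
Listing elements: 21, 23, 28, 33, 39
Counting: 5 elements
|A| = 5

5


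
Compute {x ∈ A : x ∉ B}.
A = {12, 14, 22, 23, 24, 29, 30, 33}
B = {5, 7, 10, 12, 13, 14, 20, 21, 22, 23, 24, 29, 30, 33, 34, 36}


Set A = {12, 14, 22, 23, 24, 29, 30, 33}
Set B = {5, 7, 10, 12, 13, 14, 20, 21, 22, 23, 24, 29, 30, 33, 34, 36}
Check each element of A against B:
12 ∈ B, 14 ∈ B, 22 ∈ B, 23 ∈ B, 24 ∈ B, 29 ∈ B, 30 ∈ B, 33 ∈ B
Elements of A not in B: {}

{}


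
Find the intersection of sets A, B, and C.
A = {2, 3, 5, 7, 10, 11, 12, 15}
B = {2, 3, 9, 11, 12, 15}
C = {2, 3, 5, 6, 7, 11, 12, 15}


Set A = {2, 3, 5, 7, 10, 11, 12, 15}
Set B = {2, 3, 9, 11, 12, 15}
Set C = {2, 3, 5, 6, 7, 11, 12, 15}
First, A ∩ B = {2, 3, 11, 12, 15}
Then, (A ∩ B) ∩ C = {2, 3, 11, 12, 15}

{2, 3, 11, 12, 15}


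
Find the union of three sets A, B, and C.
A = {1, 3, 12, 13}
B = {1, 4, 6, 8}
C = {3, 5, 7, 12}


Set A = {1, 3, 12, 13}
Set B = {1, 4, 6, 8}
Set C = {3, 5, 7, 12}
First, A ∪ B = {1, 3, 4, 6, 8, 12, 13}
Then, (A ∪ B) ∪ C = {1, 3, 4, 5, 6, 7, 8, 12, 13}

{1, 3, 4, 5, 6, 7, 8, 12, 13}


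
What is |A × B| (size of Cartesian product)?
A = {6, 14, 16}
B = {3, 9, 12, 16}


Set A = {6, 14, 16} has 3 elements.
Set B = {3, 9, 12, 16} has 4 elements.
|A × B| = |A| × |B| = 3 × 4 = 12

12


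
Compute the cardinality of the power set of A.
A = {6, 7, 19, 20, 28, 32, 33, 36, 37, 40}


Set A = {6, 7, 19, 20, 28, 32, 33, 36, 37, 40}
|A| = 10
The power set P(A) contains all subsets of A.
|P(A)| = 2^|A| = 2^10 = 1024

1024


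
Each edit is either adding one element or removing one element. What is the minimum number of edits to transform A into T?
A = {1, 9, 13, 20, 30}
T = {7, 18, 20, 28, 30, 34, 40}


Set A = {1, 9, 13, 20, 30}
Set T = {7, 18, 20, 28, 30, 34, 40}
Elements to remove from A (in A, not in T): {1, 9, 13} → 3 removals
Elements to add to A (in T, not in A): {7, 18, 28, 34, 40} → 5 additions
Total edits = 3 + 5 = 8

8


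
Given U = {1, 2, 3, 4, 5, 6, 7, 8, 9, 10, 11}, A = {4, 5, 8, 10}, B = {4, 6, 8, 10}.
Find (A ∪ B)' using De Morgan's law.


U = {1, 2, 3, 4, 5, 6, 7, 8, 9, 10, 11}
A = {4, 5, 8, 10}, B = {4, 6, 8, 10}
A ∪ B = {4, 5, 6, 8, 10}
(A ∪ B)' = U \ (A ∪ B) = {1, 2, 3, 7, 9, 11}
Verification via A' ∩ B': A' = {1, 2, 3, 6, 7, 9, 11}, B' = {1, 2, 3, 5, 7, 9, 11}
A' ∩ B' = {1, 2, 3, 7, 9, 11} ✓

{1, 2, 3, 7, 9, 11}


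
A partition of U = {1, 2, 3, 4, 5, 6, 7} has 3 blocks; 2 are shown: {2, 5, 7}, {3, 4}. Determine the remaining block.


U = {1, 2, 3, 4, 5, 6, 7}
Shown blocks: {2, 5, 7}, {3, 4}
A partition's blocks are pairwise disjoint and cover U, so the missing block = U \ (union of shown blocks).
Union of shown blocks: {2, 3, 4, 5, 7}
Missing block = U \ (union) = {1, 6}

{1, 6}


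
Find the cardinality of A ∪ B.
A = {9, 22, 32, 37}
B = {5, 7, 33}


Set A = {9, 22, 32, 37}, |A| = 4
Set B = {5, 7, 33}, |B| = 3
A ∩ B = {}, |A ∩ B| = 0
|A ∪ B| = |A| + |B| - |A ∩ B| = 4 + 3 - 0 = 7

7


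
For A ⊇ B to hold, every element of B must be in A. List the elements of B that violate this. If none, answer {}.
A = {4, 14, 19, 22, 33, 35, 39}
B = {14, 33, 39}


Set A = {4, 14, 19, 22, 33, 35, 39}
Set B = {14, 33, 39}
Check each element of B against A:
14 ∈ A, 33 ∈ A, 39 ∈ A
Elements of B not in A: {}

{}


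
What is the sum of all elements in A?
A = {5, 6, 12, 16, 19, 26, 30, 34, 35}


Set A = {5, 6, 12, 16, 19, 26, 30, 34, 35}
Sum = 5 + 6 + 12 + 16 + 19 + 26 + 30 + 34 + 35 = 183

183


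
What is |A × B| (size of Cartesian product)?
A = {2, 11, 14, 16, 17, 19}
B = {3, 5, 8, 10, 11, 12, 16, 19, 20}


Set A = {2, 11, 14, 16, 17, 19} has 6 elements.
Set B = {3, 5, 8, 10, 11, 12, 16, 19, 20} has 9 elements.
|A × B| = |A| × |B| = 6 × 9 = 54

54


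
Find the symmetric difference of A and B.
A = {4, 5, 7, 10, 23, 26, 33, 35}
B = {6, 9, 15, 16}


Set A = {4, 5, 7, 10, 23, 26, 33, 35}
Set B = {6, 9, 15, 16}
A △ B = (A \ B) ∪ (B \ A)
Elements in A but not B: {4, 5, 7, 10, 23, 26, 33, 35}
Elements in B but not A: {6, 9, 15, 16}
A △ B = {4, 5, 6, 7, 9, 10, 15, 16, 23, 26, 33, 35}

{4, 5, 6, 7, 9, 10, 15, 16, 23, 26, 33, 35}


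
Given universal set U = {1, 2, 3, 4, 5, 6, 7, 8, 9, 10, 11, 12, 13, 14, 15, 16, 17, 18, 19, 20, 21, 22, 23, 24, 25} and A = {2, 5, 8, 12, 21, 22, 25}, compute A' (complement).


Universal set U = {1, 2, 3, 4, 5, 6, 7, 8, 9, 10, 11, 12, 13, 14, 15, 16, 17, 18, 19, 20, 21, 22, 23, 24, 25}
Set A = {2, 5, 8, 12, 21, 22, 25}
A' = U \ A = elements in U but not in A
Checking each element of U:
1 (not in A, include), 2 (in A, exclude), 3 (not in A, include), 4 (not in A, include), 5 (in A, exclude), 6 (not in A, include), 7 (not in A, include), 8 (in A, exclude), 9 (not in A, include), 10 (not in A, include), 11 (not in A, include), 12 (in A, exclude), 13 (not in A, include), 14 (not in A, include), 15 (not in A, include), 16 (not in A, include), 17 (not in A, include), 18 (not in A, include), 19 (not in A, include), 20 (not in A, include), 21 (in A, exclude), 22 (in A, exclude), 23 (not in A, include), 24 (not in A, include), 25 (in A, exclude)
A' = {1, 3, 4, 6, 7, 9, 10, 11, 13, 14, 15, 16, 17, 18, 19, 20, 23, 24}

{1, 3, 4, 6, 7, 9, 10, 11, 13, 14, 15, 16, 17, 18, 19, 20, 23, 24}


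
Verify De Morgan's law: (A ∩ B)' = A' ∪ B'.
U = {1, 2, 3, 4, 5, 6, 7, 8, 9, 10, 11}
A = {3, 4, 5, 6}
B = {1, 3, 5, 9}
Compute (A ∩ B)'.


U = {1, 2, 3, 4, 5, 6, 7, 8, 9, 10, 11}
A = {3, 4, 5, 6}, B = {1, 3, 5, 9}
A ∩ B = {3, 5}
(A ∩ B)' = U \ (A ∩ B) = {1, 2, 4, 6, 7, 8, 9, 10, 11}
Verification via A' ∪ B': A' = {1, 2, 7, 8, 9, 10, 11}, B' = {2, 4, 6, 7, 8, 10, 11}
A' ∪ B' = {1, 2, 4, 6, 7, 8, 9, 10, 11} ✓

{1, 2, 4, 6, 7, 8, 9, 10, 11}


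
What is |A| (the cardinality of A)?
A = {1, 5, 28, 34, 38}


Set A = {1, 5, 28, 34, 38}
Listing elements: 1, 5, 28, 34, 38
Counting: 5 elements
|A| = 5

5


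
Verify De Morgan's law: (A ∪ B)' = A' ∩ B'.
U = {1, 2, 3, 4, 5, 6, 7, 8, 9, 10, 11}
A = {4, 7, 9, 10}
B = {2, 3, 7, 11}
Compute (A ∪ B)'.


U = {1, 2, 3, 4, 5, 6, 7, 8, 9, 10, 11}
A = {4, 7, 9, 10}, B = {2, 3, 7, 11}
A ∪ B = {2, 3, 4, 7, 9, 10, 11}
(A ∪ B)' = U \ (A ∪ B) = {1, 5, 6, 8}
Verification via A' ∩ B': A' = {1, 2, 3, 5, 6, 8, 11}, B' = {1, 4, 5, 6, 8, 9, 10}
A' ∩ B' = {1, 5, 6, 8} ✓

{1, 5, 6, 8}


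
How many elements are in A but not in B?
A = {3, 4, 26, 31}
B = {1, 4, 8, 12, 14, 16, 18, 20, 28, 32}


Set A = {3, 4, 26, 31}
Set B = {1, 4, 8, 12, 14, 16, 18, 20, 28, 32}
A \ B = {3, 26, 31}
|A \ B| = 3

3


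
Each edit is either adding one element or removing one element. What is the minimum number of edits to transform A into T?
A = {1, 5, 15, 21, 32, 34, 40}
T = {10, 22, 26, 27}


Set A = {1, 5, 15, 21, 32, 34, 40}
Set T = {10, 22, 26, 27}
Elements to remove from A (in A, not in T): {1, 5, 15, 21, 32, 34, 40} → 7 removals
Elements to add to A (in T, not in A): {10, 22, 26, 27} → 4 additions
Total edits = 7 + 4 = 11

11


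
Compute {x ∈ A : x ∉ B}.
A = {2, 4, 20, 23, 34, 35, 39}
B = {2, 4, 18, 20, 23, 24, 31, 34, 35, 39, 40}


Set A = {2, 4, 20, 23, 34, 35, 39}
Set B = {2, 4, 18, 20, 23, 24, 31, 34, 35, 39, 40}
Check each element of A against B:
2 ∈ B, 4 ∈ B, 20 ∈ B, 23 ∈ B, 34 ∈ B, 35 ∈ B, 39 ∈ B
Elements of A not in B: {}

{}


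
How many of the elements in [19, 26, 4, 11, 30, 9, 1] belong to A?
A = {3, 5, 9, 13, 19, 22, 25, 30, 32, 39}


Set A = {3, 5, 9, 13, 19, 22, 25, 30, 32, 39}
Candidates: [19, 26, 4, 11, 30, 9, 1]
Check each candidate:
19 ∈ A, 26 ∉ A, 4 ∉ A, 11 ∉ A, 30 ∈ A, 9 ∈ A, 1 ∉ A
Count of candidates in A: 3

3


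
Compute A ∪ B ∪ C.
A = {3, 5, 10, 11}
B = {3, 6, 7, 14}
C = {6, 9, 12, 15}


Set A = {3, 5, 10, 11}
Set B = {3, 6, 7, 14}
Set C = {6, 9, 12, 15}
First, A ∪ B = {3, 5, 6, 7, 10, 11, 14}
Then, (A ∪ B) ∪ C = {3, 5, 6, 7, 9, 10, 11, 12, 14, 15}

{3, 5, 6, 7, 9, 10, 11, 12, 14, 15}


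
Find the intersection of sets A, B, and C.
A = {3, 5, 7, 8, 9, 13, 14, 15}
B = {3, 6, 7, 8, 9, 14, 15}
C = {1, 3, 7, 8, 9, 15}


Set A = {3, 5, 7, 8, 9, 13, 14, 15}
Set B = {3, 6, 7, 8, 9, 14, 15}
Set C = {1, 3, 7, 8, 9, 15}
First, A ∩ B = {3, 7, 8, 9, 14, 15}
Then, (A ∩ B) ∩ C = {3, 7, 8, 9, 15}

{3, 7, 8, 9, 15}


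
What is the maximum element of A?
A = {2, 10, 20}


Set A = {2, 10, 20}
Elements in ascending order: 2, 10, 20
The largest element is 20.

20


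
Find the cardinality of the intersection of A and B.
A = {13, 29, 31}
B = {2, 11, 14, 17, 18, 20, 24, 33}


Set A = {13, 29, 31}
Set B = {2, 11, 14, 17, 18, 20, 24, 33}
A ∩ B = {}
|A ∩ B| = 0

0


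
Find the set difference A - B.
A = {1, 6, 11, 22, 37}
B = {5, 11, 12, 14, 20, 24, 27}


Set A = {1, 6, 11, 22, 37}
Set B = {5, 11, 12, 14, 20, 24, 27}
A \ B includes elements in A that are not in B.
Check each element of A:
1 (not in B, keep), 6 (not in B, keep), 11 (in B, remove), 22 (not in B, keep), 37 (not in B, keep)
A \ B = {1, 6, 22, 37}

{1, 6, 22, 37}


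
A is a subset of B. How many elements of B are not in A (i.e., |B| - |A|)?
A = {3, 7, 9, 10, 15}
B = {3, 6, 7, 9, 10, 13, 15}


Set A = {3, 7, 9, 10, 15}, |A| = 5
Set B = {3, 6, 7, 9, 10, 13, 15}, |B| = 7
Since A ⊆ B: B \ A = {6, 13}
|B| - |A| = 7 - 5 = 2

2


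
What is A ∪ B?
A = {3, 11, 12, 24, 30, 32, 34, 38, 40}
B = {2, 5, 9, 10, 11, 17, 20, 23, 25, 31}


Set A = {3, 11, 12, 24, 30, 32, 34, 38, 40}
Set B = {2, 5, 9, 10, 11, 17, 20, 23, 25, 31}
A ∪ B includes all elements in either set.
Elements from A: {3, 11, 12, 24, 30, 32, 34, 38, 40}
Elements from B not already included: {2, 5, 9, 10, 17, 20, 23, 25, 31}
A ∪ B = {2, 3, 5, 9, 10, 11, 12, 17, 20, 23, 24, 25, 30, 31, 32, 34, 38, 40}

{2, 3, 5, 9, 10, 11, 12, 17, 20, 23, 24, 25, 30, 31, 32, 34, 38, 40}


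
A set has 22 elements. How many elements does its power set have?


The set has 22 elements.
The power set contains all possible subsets.
|P(A)| = 2^|A| = 2^22 = 4194304

4194304


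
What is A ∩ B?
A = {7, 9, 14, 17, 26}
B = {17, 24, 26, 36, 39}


Set A = {7, 9, 14, 17, 26}
Set B = {17, 24, 26, 36, 39}
A ∩ B includes only elements in both sets.
Check each element of A against B:
7 ✗, 9 ✗, 14 ✗, 17 ✓, 26 ✓
A ∩ B = {17, 26}

{17, 26}


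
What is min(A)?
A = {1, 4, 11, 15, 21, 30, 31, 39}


Set A = {1, 4, 11, 15, 21, 30, 31, 39}
Elements in ascending order: 1, 4, 11, 15, 21, 30, 31, 39
The smallest element is 1.

1


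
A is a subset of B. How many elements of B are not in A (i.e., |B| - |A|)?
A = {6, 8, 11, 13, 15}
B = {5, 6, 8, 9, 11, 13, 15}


Set A = {6, 8, 11, 13, 15}, |A| = 5
Set B = {5, 6, 8, 9, 11, 13, 15}, |B| = 7
Since A ⊆ B: B \ A = {5, 9}
|B| - |A| = 7 - 5 = 2

2


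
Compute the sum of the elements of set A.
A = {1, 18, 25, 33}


Set A = {1, 18, 25, 33}
Sum = 1 + 18 + 25 + 33 = 77

77


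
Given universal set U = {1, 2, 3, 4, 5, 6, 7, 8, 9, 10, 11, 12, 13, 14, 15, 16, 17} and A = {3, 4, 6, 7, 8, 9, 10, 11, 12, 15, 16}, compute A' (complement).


Universal set U = {1, 2, 3, 4, 5, 6, 7, 8, 9, 10, 11, 12, 13, 14, 15, 16, 17}
Set A = {3, 4, 6, 7, 8, 9, 10, 11, 12, 15, 16}
A' = U \ A = elements in U but not in A
Checking each element of U:
1 (not in A, include), 2 (not in A, include), 3 (in A, exclude), 4 (in A, exclude), 5 (not in A, include), 6 (in A, exclude), 7 (in A, exclude), 8 (in A, exclude), 9 (in A, exclude), 10 (in A, exclude), 11 (in A, exclude), 12 (in A, exclude), 13 (not in A, include), 14 (not in A, include), 15 (in A, exclude), 16 (in A, exclude), 17 (not in A, include)
A' = {1, 2, 5, 13, 14, 17}

{1, 2, 5, 13, 14, 17}


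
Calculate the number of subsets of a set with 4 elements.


The set has 4 elements.
The power set contains all possible subsets.
|P(A)| = 2^|A| = 2^4 = 16

16


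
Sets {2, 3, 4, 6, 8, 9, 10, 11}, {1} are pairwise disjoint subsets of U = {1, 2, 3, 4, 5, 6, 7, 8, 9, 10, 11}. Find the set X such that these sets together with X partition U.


U = {1, 2, 3, 4, 5, 6, 7, 8, 9, 10, 11}
Shown blocks: {2, 3, 4, 6, 8, 9, 10, 11}, {1}
A partition's blocks are pairwise disjoint and cover U, so the missing block = U \ (union of shown blocks).
Union of shown blocks: {1, 2, 3, 4, 6, 8, 9, 10, 11}
Missing block = U \ (union) = {5, 7}

{5, 7}


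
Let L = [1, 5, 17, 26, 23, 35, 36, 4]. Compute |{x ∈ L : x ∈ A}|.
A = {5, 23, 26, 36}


Set A = {5, 23, 26, 36}
Candidates: [1, 5, 17, 26, 23, 35, 36, 4]
Check each candidate:
1 ∉ A, 5 ∈ A, 17 ∉ A, 26 ∈ A, 23 ∈ A, 35 ∉ A, 36 ∈ A, 4 ∉ A
Count of candidates in A: 4

4


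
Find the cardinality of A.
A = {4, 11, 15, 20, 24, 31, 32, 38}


Set A = {4, 11, 15, 20, 24, 31, 32, 38}
Listing elements: 4, 11, 15, 20, 24, 31, 32, 38
Counting: 8 elements
|A| = 8

8


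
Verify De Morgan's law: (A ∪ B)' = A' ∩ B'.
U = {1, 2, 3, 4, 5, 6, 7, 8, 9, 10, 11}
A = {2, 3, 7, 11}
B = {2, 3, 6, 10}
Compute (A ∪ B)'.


U = {1, 2, 3, 4, 5, 6, 7, 8, 9, 10, 11}
A = {2, 3, 7, 11}, B = {2, 3, 6, 10}
A ∪ B = {2, 3, 6, 7, 10, 11}
(A ∪ B)' = U \ (A ∪ B) = {1, 4, 5, 8, 9}
Verification via A' ∩ B': A' = {1, 4, 5, 6, 8, 9, 10}, B' = {1, 4, 5, 7, 8, 9, 11}
A' ∩ B' = {1, 4, 5, 8, 9} ✓

{1, 4, 5, 8, 9}


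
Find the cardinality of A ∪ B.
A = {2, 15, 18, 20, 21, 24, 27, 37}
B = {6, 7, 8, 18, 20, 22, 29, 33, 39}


Set A = {2, 15, 18, 20, 21, 24, 27, 37}, |A| = 8
Set B = {6, 7, 8, 18, 20, 22, 29, 33, 39}, |B| = 9
A ∩ B = {18, 20}, |A ∩ B| = 2
|A ∪ B| = |A| + |B| - |A ∩ B| = 8 + 9 - 2 = 15

15


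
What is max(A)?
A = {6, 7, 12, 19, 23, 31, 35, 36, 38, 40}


Set A = {6, 7, 12, 19, 23, 31, 35, 36, 38, 40}
Elements in ascending order: 6, 7, 12, 19, 23, 31, 35, 36, 38, 40
The largest element is 40.

40


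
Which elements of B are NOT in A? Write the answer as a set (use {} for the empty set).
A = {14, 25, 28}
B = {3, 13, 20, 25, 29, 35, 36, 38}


Set A = {14, 25, 28}
Set B = {3, 13, 20, 25, 29, 35, 36, 38}
Check each element of B against A:
3 ∉ A (include), 13 ∉ A (include), 20 ∉ A (include), 25 ∈ A, 29 ∉ A (include), 35 ∉ A (include), 36 ∉ A (include), 38 ∉ A (include)
Elements of B not in A: {3, 13, 20, 29, 35, 36, 38}

{3, 13, 20, 29, 35, 36, 38}


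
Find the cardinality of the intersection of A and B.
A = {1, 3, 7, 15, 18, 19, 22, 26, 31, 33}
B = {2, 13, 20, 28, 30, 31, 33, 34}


Set A = {1, 3, 7, 15, 18, 19, 22, 26, 31, 33}
Set B = {2, 13, 20, 28, 30, 31, 33, 34}
A ∩ B = {31, 33}
|A ∩ B| = 2

2


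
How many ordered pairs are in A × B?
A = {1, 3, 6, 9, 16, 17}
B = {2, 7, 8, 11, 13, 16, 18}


Set A = {1, 3, 6, 9, 16, 17} has 6 elements.
Set B = {2, 7, 8, 11, 13, 16, 18} has 7 elements.
|A × B| = |A| × |B| = 6 × 7 = 42

42


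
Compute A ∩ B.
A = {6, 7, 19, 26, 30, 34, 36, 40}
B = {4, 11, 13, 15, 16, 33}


Set A = {6, 7, 19, 26, 30, 34, 36, 40}
Set B = {4, 11, 13, 15, 16, 33}
A ∩ B includes only elements in both sets.
Check each element of A against B:
6 ✗, 7 ✗, 19 ✗, 26 ✗, 30 ✗, 34 ✗, 36 ✗, 40 ✗
A ∩ B = {}

{}


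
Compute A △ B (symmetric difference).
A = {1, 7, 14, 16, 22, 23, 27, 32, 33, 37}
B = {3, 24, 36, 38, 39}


Set A = {1, 7, 14, 16, 22, 23, 27, 32, 33, 37}
Set B = {3, 24, 36, 38, 39}
A △ B = (A \ B) ∪ (B \ A)
Elements in A but not B: {1, 7, 14, 16, 22, 23, 27, 32, 33, 37}
Elements in B but not A: {3, 24, 36, 38, 39}
A △ B = {1, 3, 7, 14, 16, 22, 23, 24, 27, 32, 33, 36, 37, 38, 39}

{1, 3, 7, 14, 16, 22, 23, 24, 27, 32, 33, 36, 37, 38, 39}


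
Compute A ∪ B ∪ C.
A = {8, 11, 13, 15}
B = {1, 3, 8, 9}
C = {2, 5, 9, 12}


Set A = {8, 11, 13, 15}
Set B = {1, 3, 8, 9}
Set C = {2, 5, 9, 12}
First, A ∪ B = {1, 3, 8, 9, 11, 13, 15}
Then, (A ∪ B) ∪ C = {1, 2, 3, 5, 8, 9, 11, 12, 13, 15}

{1, 2, 3, 5, 8, 9, 11, 12, 13, 15}


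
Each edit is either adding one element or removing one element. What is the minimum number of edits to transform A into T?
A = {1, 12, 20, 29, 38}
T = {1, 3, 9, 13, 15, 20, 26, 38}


Set A = {1, 12, 20, 29, 38}
Set T = {1, 3, 9, 13, 15, 20, 26, 38}
Elements to remove from A (in A, not in T): {12, 29} → 2 removals
Elements to add to A (in T, not in A): {3, 9, 13, 15, 26} → 5 additions
Total edits = 2 + 5 = 7

7


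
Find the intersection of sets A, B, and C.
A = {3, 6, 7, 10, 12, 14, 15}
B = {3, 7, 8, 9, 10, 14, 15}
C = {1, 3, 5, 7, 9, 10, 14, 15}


Set A = {3, 6, 7, 10, 12, 14, 15}
Set B = {3, 7, 8, 9, 10, 14, 15}
Set C = {1, 3, 5, 7, 9, 10, 14, 15}
First, A ∩ B = {3, 7, 10, 14, 15}
Then, (A ∩ B) ∩ C = {3, 7, 10, 14, 15}

{3, 7, 10, 14, 15}


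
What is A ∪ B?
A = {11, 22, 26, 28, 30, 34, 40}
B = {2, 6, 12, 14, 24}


Set A = {11, 22, 26, 28, 30, 34, 40}
Set B = {2, 6, 12, 14, 24}
A ∪ B includes all elements in either set.
Elements from A: {11, 22, 26, 28, 30, 34, 40}
Elements from B not already included: {2, 6, 12, 14, 24}
A ∪ B = {2, 6, 11, 12, 14, 22, 24, 26, 28, 30, 34, 40}

{2, 6, 11, 12, 14, 22, 24, 26, 28, 30, 34, 40}


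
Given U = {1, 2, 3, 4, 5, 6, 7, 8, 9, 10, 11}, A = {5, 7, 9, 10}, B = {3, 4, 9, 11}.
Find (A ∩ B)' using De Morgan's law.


U = {1, 2, 3, 4, 5, 6, 7, 8, 9, 10, 11}
A = {5, 7, 9, 10}, B = {3, 4, 9, 11}
A ∩ B = {9}
(A ∩ B)' = U \ (A ∩ B) = {1, 2, 3, 4, 5, 6, 7, 8, 10, 11}
Verification via A' ∪ B': A' = {1, 2, 3, 4, 6, 8, 11}, B' = {1, 2, 5, 6, 7, 8, 10}
A' ∪ B' = {1, 2, 3, 4, 5, 6, 7, 8, 10, 11} ✓

{1, 2, 3, 4, 5, 6, 7, 8, 10, 11}


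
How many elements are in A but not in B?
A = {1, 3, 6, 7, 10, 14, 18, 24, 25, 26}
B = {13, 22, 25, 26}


Set A = {1, 3, 6, 7, 10, 14, 18, 24, 25, 26}
Set B = {13, 22, 25, 26}
A \ B = {1, 3, 6, 7, 10, 14, 18, 24}
|A \ B| = 8

8


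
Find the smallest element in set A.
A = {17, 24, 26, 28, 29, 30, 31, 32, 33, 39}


Set A = {17, 24, 26, 28, 29, 30, 31, 32, 33, 39}
Elements in ascending order: 17, 24, 26, 28, 29, 30, 31, 32, 33, 39
The smallest element is 17.

17


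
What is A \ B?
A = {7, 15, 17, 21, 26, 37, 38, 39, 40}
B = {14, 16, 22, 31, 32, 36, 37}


Set A = {7, 15, 17, 21, 26, 37, 38, 39, 40}
Set B = {14, 16, 22, 31, 32, 36, 37}
A \ B includes elements in A that are not in B.
Check each element of A:
7 (not in B, keep), 15 (not in B, keep), 17 (not in B, keep), 21 (not in B, keep), 26 (not in B, keep), 37 (in B, remove), 38 (not in B, keep), 39 (not in B, keep), 40 (not in B, keep)
A \ B = {7, 15, 17, 21, 26, 38, 39, 40}

{7, 15, 17, 21, 26, 38, 39, 40}


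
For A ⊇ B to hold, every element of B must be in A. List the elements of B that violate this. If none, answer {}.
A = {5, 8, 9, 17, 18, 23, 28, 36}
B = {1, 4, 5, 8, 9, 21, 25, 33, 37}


Set A = {5, 8, 9, 17, 18, 23, 28, 36}
Set B = {1, 4, 5, 8, 9, 21, 25, 33, 37}
Check each element of B against A:
1 ∉ A (include), 4 ∉ A (include), 5 ∈ A, 8 ∈ A, 9 ∈ A, 21 ∉ A (include), 25 ∉ A (include), 33 ∉ A (include), 37 ∉ A (include)
Elements of B not in A: {1, 4, 21, 25, 33, 37}

{1, 4, 21, 25, 33, 37}


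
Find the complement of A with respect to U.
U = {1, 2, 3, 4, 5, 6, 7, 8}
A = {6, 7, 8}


Universal set U = {1, 2, 3, 4, 5, 6, 7, 8}
Set A = {6, 7, 8}
A' = U \ A = elements in U but not in A
Checking each element of U:
1 (not in A, include), 2 (not in A, include), 3 (not in A, include), 4 (not in A, include), 5 (not in A, include), 6 (in A, exclude), 7 (in A, exclude), 8 (in A, exclude)
A' = {1, 2, 3, 4, 5}

{1, 2, 3, 4, 5}
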